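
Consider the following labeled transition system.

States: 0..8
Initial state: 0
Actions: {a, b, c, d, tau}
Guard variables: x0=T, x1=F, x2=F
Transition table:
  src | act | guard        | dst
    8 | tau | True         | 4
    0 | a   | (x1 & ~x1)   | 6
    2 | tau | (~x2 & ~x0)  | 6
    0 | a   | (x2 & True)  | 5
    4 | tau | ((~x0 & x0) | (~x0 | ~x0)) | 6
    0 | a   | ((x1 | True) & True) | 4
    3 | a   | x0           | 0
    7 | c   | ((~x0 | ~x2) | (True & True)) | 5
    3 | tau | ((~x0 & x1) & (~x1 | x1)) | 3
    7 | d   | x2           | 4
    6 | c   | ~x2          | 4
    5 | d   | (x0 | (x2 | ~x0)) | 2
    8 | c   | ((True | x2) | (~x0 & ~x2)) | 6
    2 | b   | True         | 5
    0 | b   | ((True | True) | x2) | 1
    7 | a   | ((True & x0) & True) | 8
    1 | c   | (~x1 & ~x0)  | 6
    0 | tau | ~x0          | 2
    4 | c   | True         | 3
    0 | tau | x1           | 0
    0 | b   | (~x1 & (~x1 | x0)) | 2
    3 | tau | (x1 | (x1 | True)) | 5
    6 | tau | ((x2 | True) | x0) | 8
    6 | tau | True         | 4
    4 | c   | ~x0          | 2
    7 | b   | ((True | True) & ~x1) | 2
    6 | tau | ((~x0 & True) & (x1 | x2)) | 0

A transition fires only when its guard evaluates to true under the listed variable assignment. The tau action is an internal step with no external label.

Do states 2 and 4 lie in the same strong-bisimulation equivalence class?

Answer: NOT BISIMILAR

Trace:
Bisimulation quotient by refinement:
  round 0: {{0,1,2,3,4,5,6,7,8}}
  round 1: {{0},{1},{2},{3},{4},{5},{6,8},{7}}
  round 2: {{0},{1},{2},{3},{4},{5},{6},{7},{8}}
Fixed point at round 3; 9 class(es).
[2]={2}  [4]={4}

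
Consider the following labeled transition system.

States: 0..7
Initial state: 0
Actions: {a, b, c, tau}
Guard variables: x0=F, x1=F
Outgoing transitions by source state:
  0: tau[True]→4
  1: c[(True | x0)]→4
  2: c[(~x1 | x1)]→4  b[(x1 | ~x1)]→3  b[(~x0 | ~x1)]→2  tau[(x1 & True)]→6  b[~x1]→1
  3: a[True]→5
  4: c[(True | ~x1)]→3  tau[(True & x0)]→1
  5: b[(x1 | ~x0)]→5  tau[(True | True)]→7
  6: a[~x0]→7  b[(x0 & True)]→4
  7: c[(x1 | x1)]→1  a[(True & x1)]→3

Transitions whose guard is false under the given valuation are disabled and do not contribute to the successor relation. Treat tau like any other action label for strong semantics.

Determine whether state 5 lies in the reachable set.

Guard filter leaves 11 enabled edge(s).
depth 0: {0}
depth 1: {4}  total {0,4}
depth 2: {3}  total {0,3,4}
depth 3: {5}  total {0,3,4,5}
depth 4: {7}  total {0,3,4,5,7}
R = {0,3,4,5,7}
trace reaching 5: tau·c·a

Answer: REACHABLE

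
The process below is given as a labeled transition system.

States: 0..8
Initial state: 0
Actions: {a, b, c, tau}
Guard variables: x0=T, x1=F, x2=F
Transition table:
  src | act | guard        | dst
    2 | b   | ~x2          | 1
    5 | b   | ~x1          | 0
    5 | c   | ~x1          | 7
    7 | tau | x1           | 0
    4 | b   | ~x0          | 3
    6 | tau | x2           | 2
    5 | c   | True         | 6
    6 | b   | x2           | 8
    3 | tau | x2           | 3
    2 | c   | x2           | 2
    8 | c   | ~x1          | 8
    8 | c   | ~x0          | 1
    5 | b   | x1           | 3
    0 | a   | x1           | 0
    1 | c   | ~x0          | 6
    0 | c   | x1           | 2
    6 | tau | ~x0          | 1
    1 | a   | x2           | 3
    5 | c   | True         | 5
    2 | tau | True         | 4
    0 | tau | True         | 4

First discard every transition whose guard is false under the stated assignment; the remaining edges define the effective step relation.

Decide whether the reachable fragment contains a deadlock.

Answer: DEADLOCK at state 4

Analysis:
R = {0,4}
  0: tau→4  [1 out]
  4: ∅  [no exit]
witness 4: tau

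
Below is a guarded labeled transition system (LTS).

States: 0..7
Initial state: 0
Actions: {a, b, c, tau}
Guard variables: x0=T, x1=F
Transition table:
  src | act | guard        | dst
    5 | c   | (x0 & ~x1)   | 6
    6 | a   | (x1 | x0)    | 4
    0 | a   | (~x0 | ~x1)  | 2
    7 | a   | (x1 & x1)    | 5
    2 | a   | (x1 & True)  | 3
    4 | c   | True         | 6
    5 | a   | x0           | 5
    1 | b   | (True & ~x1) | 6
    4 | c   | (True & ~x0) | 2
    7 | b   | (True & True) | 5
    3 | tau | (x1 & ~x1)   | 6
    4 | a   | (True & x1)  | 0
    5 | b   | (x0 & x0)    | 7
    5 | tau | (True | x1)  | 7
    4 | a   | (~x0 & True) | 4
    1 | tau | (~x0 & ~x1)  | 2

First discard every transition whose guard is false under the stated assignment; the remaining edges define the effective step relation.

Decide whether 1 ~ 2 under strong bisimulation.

Answer: NOT BISIMILAR

Working:
Bisimulation quotient by refinement:
  π0 = {{0,1,2,3,4,5,6,7}}
  π1 = {{0,6},{1,7},{2,3},{4},{5}}
  π2 = {{0},{1},{2,3},{4},{5},{6},{7}}
stable after 3 split(s): 7 block(s)
[1]={1}  [2]={2,3}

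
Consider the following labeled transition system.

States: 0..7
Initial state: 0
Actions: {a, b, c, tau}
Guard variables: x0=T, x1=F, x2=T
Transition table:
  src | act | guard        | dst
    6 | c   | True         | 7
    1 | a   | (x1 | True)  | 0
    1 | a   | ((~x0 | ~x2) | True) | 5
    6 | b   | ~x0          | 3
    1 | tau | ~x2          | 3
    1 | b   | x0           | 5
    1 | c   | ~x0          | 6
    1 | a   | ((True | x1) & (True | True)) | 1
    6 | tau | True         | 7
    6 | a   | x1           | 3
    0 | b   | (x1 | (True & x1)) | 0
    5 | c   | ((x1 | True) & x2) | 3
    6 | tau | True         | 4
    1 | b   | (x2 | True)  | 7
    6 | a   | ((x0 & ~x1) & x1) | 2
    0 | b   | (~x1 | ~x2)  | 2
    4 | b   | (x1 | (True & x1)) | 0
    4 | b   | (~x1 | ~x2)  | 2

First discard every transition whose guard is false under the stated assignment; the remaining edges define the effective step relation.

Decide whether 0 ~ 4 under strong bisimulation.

Answer: BISIMILAR

Trace:
Compute ~ classes (split until stable):
  P[0] = {{0,1,2,3,4,5,6,7}}
  P[1] = {{0,4},{1},{2,3,7},{5},{6}}
stable after 2 split(s): 5 block(s)
class of 0: {0,4}; class of 4: {0,4}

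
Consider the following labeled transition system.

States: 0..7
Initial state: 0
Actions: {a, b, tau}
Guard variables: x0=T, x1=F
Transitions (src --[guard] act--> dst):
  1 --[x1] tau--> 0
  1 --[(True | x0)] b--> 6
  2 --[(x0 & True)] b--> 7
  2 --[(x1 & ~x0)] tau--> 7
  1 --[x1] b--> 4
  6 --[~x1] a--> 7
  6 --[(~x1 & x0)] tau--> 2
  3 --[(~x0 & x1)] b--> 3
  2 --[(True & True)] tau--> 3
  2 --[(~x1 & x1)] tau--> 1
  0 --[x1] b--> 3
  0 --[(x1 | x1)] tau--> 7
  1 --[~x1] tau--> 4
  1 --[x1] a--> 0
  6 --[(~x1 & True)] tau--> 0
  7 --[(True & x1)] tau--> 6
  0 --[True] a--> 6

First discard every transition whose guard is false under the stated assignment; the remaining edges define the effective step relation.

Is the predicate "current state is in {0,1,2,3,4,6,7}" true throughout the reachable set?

Inv-set: {0,1,2,3,4,6,7}
Reach set: {0,2,3,6,7}
  0: safe
  2: safe
  3: safe
  6: safe
  7: safe

Answer: INVARIANT HOLDS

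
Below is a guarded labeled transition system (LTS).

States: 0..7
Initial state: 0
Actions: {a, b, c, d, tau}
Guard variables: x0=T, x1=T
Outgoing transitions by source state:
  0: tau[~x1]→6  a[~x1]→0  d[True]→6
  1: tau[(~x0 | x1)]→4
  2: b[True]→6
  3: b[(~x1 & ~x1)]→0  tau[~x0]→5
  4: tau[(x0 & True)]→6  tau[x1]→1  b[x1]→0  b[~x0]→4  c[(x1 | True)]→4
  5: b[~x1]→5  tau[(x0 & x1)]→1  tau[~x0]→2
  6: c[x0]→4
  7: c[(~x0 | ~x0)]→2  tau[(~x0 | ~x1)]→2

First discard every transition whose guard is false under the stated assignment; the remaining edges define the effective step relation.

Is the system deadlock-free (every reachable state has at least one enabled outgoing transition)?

Reachable = {0,1,4,6}
  0: d→6  [1 exit(s)]
  1: tau→4  [1 exit(s)]
  4: b→0  c→4  tau→1  tau→6  [4 exit(s)]
  6: c→4  [1 exit(s)]

Answer: DEADLOCK-FREE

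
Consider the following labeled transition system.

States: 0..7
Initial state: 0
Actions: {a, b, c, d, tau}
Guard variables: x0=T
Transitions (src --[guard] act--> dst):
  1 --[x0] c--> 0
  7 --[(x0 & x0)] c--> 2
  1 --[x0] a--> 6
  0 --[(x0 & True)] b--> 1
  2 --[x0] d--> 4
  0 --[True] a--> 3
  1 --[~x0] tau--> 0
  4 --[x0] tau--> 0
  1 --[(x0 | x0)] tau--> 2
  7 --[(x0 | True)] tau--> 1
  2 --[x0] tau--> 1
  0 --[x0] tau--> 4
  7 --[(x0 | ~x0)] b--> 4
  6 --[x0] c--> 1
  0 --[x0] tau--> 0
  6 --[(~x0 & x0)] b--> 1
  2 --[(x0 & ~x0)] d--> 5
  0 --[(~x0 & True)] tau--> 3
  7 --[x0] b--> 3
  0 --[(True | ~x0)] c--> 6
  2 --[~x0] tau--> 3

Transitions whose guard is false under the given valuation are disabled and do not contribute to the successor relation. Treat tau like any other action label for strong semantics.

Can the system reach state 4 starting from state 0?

Guard filter leaves 16 enabled edge(s).
depth 0: {0}
depth 1: {1,3,4,6}  now seen {0,1,3,4,6}
depth 2: {2}  now seen {0,1,2,3,4,6}
Reachable = {0,1,2,3,4,6}
Path to 4: tau

Answer: REACHABLE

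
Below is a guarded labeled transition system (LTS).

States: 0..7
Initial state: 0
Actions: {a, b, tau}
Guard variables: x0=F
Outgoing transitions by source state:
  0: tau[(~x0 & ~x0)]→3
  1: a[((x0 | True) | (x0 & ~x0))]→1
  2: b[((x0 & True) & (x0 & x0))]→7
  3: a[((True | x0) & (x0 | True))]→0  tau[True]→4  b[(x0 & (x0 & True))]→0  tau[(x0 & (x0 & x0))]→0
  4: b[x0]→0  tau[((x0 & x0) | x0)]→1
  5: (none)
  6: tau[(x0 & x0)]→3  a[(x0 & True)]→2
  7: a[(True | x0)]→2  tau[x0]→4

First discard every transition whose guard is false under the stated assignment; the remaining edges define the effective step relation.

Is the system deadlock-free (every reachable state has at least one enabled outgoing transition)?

R = {0,3,4}
  0: tau→3  [1 out]
  3: a→0  tau→4  [2 out]
  4: ∅  [deadlock]
trace reaching 4: tau·tau

Answer: DEADLOCK at state 4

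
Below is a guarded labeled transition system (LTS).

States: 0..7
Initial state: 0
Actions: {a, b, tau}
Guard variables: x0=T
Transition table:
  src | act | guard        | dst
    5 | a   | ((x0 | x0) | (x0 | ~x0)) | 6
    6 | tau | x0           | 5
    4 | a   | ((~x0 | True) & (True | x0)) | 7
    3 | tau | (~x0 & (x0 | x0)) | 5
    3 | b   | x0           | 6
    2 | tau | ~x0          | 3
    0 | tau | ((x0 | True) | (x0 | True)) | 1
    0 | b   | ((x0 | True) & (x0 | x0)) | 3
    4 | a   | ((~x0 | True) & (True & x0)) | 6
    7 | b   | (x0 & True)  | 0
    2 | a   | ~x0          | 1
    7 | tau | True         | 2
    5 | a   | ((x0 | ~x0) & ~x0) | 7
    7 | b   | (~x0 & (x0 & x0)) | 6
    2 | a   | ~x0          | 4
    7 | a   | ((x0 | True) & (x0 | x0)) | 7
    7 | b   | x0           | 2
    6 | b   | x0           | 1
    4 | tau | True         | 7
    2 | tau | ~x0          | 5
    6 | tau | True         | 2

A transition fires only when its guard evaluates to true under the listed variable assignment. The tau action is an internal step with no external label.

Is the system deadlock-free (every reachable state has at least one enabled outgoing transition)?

Reach set: {0,1,2,3,5,6}
  0: b→3  tau→1  [2 exit(s)]
  1: ∅  [no exit]
  2: ∅  [no exit]
  3: b→6  [1 exit(s)]
  5: a→6  [1 exit(s)]
  6: b→1  tau→2  tau→5  [3 exit(s)]
trace reaching 1: tau

Answer: DEADLOCK at state 1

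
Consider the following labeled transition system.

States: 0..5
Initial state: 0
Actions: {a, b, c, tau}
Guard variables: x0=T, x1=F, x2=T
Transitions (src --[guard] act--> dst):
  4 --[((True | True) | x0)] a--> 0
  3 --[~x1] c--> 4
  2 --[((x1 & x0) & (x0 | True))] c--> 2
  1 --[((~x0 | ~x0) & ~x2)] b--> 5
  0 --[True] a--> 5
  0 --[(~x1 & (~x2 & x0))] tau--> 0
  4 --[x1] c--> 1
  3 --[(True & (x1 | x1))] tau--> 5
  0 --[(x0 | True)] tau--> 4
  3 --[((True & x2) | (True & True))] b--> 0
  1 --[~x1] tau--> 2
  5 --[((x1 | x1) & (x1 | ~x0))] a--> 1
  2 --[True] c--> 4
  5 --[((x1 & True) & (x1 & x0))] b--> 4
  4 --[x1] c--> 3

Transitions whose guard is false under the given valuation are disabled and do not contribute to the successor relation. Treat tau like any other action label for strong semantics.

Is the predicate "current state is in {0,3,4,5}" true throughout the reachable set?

Inv-set: {0,3,4,5}
Reachable = {0,4,5}
  0: ✓
  4: ✓
  5: ✓

Answer: INVARIANT HOLDS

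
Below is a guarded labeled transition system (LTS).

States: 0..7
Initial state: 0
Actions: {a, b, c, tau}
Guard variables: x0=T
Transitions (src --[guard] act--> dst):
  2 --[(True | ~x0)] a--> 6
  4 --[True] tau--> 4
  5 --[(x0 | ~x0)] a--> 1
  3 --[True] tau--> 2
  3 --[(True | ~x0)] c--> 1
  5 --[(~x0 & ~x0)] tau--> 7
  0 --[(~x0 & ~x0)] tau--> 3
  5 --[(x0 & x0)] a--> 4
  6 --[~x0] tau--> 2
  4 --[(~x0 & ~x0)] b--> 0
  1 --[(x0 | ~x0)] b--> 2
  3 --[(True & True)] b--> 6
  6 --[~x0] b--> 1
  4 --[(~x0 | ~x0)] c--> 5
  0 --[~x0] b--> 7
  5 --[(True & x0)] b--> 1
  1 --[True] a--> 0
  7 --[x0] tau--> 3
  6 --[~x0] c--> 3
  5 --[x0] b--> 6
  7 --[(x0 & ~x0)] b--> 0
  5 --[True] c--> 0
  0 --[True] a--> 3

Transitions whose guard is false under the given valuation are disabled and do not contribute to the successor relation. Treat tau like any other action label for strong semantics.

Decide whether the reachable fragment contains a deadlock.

R = {0,1,2,3,6}
  0: a→3  [1 exit(s)]
  1: a→0  b→2  [2 exit(s)]
  2: a→6  [1 exit(s)]
  3: b→6  c→1  tau→2  [3 exit(s)]
  6: ∅  [STUCK]
trace reaching 6: a·b

Answer: DEADLOCK at state 6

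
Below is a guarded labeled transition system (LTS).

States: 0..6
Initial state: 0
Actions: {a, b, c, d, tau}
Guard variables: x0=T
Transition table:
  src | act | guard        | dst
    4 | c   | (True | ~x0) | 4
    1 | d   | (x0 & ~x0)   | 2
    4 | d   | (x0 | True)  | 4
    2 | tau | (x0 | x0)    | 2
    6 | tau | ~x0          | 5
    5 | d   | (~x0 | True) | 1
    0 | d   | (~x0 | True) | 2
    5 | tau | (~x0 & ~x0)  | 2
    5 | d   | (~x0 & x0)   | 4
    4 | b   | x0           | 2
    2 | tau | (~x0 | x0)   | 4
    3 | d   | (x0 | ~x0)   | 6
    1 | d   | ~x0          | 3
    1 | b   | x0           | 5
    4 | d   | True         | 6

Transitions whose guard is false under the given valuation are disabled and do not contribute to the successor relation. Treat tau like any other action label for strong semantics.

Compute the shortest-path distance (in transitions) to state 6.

BFS to 6:
  L0 = {0}
  L1 = {2}
  L2 = {4}
  L3 = {6}
6 enters at depth 3; path d·tau·d

Answer: 3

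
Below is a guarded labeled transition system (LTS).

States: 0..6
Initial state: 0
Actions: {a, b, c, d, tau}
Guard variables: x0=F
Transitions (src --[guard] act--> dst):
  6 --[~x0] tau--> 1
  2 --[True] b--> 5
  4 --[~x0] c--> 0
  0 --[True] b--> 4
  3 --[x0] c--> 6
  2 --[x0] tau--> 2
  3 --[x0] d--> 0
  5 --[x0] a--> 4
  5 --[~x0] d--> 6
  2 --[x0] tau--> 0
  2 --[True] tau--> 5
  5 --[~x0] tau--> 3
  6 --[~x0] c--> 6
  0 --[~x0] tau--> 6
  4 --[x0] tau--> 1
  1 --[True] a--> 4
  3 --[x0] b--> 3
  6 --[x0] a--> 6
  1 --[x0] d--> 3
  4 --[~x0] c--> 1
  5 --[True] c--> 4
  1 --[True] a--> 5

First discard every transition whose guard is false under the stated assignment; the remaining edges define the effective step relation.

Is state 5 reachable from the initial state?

Answer: REACHABLE

Trace:
Guard filter leaves 13 enabled edge(s).
depth 0: {0}
depth 1: {4,6}  now seen {0,4,6}
depth 2: {1}  now seen {0,1,4,6}
depth 3: {5}  now seen {0,1,4,5,6}
depth 4: {3}  now seen {0,1,3,4,5,6}
Reach set: {0,1,3,4,5,6}
trace reaching 5: b·c·a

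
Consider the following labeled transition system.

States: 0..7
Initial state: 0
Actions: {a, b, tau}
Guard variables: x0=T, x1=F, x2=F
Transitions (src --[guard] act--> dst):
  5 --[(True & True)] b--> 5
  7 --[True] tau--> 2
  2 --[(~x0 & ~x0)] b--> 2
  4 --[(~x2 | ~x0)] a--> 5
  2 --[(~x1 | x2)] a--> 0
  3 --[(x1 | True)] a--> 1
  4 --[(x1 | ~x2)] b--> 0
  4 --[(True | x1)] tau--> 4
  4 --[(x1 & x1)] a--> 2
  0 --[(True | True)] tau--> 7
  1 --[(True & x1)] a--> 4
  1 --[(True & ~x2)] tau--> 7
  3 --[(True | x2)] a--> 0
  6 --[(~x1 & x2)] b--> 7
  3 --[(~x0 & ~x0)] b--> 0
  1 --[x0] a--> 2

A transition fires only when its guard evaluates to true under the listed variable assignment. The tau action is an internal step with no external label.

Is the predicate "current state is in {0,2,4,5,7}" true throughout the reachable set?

Answer: INVARIANT HOLDS

Trace:
Allowed set {0,2,4,5,7}
Reachable = {0,2,7}
  0: safe
  2: safe
  7: safe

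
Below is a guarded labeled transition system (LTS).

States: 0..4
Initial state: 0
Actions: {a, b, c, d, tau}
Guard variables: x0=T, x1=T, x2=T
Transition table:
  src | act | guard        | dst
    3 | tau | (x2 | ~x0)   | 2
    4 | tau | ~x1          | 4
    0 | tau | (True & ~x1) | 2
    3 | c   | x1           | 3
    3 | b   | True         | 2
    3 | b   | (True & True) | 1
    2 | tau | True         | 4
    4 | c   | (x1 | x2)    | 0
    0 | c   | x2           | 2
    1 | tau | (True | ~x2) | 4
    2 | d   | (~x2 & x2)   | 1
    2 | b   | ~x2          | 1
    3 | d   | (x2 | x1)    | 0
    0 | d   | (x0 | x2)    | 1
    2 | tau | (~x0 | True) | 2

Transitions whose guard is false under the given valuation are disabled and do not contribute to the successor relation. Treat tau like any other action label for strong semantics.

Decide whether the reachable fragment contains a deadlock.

R = {0,1,2,4}
  0: c→2  d→1  [2 out]
  1: tau→4  [1 out]
  2: tau→2  tau→4  [2 out]
  4: c→0  [1 out]

Answer: DEADLOCK-FREE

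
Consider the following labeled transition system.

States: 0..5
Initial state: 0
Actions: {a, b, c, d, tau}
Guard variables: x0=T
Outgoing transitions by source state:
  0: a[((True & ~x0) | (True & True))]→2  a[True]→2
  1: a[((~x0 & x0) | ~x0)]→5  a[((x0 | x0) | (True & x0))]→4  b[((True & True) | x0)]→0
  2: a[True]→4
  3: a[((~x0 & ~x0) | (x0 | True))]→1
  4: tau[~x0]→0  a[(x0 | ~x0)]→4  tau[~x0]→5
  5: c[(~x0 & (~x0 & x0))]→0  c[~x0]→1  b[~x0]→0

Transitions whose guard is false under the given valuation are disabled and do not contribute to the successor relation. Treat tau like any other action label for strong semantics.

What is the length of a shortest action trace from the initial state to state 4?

Breadth-first toward 4:
  Layer 0: {0}
  Layer 1: {2}
  Layer 2: {4}
depth(4)=2, e.g. a·a

Answer: 2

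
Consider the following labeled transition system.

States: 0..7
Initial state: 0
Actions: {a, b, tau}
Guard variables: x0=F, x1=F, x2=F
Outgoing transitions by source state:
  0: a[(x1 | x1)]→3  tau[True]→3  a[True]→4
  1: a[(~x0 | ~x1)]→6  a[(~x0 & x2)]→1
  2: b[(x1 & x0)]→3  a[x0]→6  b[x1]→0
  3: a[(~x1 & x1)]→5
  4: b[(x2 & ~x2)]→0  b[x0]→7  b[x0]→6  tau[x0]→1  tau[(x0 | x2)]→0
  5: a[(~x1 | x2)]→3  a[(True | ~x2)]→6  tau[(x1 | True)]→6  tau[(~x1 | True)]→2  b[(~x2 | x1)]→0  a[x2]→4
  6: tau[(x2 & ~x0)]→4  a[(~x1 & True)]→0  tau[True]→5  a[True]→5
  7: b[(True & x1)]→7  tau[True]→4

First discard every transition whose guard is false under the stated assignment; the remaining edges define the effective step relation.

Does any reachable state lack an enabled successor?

Reachable = {0,3,4}
  0: a→4  tau→3  [deg 2]
  3: ∅  [deadlock]
  4: ∅  [deadlock]
witness 3: tau

Answer: DEADLOCK at state 3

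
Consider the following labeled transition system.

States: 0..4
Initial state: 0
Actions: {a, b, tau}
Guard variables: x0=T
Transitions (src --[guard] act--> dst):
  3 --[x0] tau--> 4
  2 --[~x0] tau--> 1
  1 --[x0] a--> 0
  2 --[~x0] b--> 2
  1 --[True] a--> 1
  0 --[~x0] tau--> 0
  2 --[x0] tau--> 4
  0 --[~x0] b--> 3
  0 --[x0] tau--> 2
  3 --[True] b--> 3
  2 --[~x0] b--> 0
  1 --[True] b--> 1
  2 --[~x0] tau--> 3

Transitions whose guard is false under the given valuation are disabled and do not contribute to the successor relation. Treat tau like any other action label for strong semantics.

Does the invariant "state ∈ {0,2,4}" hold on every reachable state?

Answer: INVARIANT HOLDS

Analysis:
Allowed set {0,2,4}
Reachable = {0,2,4}
  0: safe
  2: safe
  4: safe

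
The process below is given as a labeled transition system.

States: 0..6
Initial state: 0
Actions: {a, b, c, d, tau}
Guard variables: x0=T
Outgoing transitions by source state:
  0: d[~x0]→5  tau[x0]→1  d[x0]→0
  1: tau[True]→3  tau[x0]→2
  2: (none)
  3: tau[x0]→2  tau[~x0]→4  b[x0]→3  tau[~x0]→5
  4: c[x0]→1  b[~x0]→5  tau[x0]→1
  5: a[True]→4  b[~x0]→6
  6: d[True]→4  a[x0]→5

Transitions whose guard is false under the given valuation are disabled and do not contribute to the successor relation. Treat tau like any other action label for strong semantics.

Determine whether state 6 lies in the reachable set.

11 transition(s) survive guard evaluation.
L0 = {0}
L1 = {1}  total {0,1}
L2 = {2,3}  total {0,1,2,3}
Reach set: {0,1,2,3}

Answer: UNREACHABLE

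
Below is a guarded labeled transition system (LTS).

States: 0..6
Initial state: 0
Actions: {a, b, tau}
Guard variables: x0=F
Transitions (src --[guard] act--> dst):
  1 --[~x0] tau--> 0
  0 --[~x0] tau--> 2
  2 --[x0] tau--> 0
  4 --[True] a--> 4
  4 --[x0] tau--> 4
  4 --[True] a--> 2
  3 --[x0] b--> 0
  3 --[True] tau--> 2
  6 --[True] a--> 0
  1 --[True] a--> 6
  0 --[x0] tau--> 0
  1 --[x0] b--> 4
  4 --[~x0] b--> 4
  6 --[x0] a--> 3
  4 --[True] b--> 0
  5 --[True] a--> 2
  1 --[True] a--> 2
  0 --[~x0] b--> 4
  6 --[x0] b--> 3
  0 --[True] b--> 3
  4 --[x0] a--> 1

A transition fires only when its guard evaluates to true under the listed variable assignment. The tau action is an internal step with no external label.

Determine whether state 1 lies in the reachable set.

After dropping false guards: 13 live edges.
depth 0: {0}
depth 1: {2,3,4}  total {0,2,3,4}
Reachable = {0,2,3,4}

Answer: UNREACHABLE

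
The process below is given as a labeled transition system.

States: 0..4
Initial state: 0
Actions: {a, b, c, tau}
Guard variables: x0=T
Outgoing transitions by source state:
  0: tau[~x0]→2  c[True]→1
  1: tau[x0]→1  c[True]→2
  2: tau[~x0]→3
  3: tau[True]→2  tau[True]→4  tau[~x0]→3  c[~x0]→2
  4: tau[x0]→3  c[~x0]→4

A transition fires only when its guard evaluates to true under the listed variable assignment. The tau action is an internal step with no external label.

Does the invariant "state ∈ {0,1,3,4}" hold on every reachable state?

Answer: INVARIANT VIOLATED at state 2

Trace:
Allowed set {0,1,3,4}
Reach set: {0,1,2}
  0: ✓
  1: ✓
  2: ✗ unsafe
witness against invariant: c·c → 2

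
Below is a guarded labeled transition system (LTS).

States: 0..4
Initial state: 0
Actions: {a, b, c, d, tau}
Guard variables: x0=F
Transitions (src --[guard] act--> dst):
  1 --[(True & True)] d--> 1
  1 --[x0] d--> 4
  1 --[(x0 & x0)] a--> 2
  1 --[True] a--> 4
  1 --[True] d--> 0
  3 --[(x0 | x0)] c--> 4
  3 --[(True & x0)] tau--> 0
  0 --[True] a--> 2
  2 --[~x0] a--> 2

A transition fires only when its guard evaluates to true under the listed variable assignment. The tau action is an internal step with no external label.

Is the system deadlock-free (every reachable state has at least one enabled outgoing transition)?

Answer: DEADLOCK-FREE

Working:
R = {0,2}
  0: a→2  [1 out]
  2: a→2  [1 out]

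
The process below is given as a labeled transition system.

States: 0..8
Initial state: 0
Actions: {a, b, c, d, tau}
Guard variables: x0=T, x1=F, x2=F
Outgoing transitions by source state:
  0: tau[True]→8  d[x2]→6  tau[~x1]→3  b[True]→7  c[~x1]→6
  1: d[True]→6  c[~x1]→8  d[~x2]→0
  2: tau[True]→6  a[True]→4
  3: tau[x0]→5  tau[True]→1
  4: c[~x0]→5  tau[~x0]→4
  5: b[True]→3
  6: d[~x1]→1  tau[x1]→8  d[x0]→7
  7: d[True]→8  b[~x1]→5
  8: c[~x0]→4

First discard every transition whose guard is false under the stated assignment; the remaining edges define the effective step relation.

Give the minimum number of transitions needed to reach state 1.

Breadth-first toward 1:
  depth 0: {0}
  depth 1: {3,6,7,8}
  depth 2: {1,5}
1 enters at depth 2; path c·d

Answer: 2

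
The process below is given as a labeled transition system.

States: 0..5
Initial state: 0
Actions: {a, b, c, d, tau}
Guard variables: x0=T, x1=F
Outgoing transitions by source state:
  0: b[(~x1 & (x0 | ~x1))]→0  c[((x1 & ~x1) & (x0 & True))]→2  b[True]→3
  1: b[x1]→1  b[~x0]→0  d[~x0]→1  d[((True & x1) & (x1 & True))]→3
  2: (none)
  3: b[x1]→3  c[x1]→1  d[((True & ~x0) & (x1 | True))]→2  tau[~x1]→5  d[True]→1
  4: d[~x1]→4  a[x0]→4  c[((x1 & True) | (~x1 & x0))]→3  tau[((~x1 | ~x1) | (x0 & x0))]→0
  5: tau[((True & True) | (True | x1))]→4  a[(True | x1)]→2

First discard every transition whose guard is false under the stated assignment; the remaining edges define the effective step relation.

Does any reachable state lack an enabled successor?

Answer: DEADLOCK at state 1

Working:
Reach set: {0,1,2,3,4,5}
  0: b→0  b→3  [2 exit(s)]
  1: ∅  [deadlock]
  2: ∅  [deadlock]
  3: d→1  tau→5  [2 exit(s)]
  4: a→4  c→3  d→4  tau→0  [4 exit(s)]
  5: a→2  tau→4  [2 exit(s)]
trace reaching 1: b·d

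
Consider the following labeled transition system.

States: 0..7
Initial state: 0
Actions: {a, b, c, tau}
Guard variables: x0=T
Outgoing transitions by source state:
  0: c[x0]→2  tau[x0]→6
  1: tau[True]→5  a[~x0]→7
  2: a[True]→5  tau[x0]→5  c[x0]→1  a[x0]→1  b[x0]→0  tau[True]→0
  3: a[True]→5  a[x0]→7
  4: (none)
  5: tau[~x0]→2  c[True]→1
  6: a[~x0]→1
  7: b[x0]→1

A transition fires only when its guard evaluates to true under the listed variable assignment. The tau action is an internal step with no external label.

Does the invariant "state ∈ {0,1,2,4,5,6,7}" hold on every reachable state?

Allowed set {0,1,2,4,5,6,7}
Reach set: {0,1,2,5,6}
  0: ✓
  1: ✓
  2: ✓
  5: ✓
  6: ✓

Answer: INVARIANT HOLDS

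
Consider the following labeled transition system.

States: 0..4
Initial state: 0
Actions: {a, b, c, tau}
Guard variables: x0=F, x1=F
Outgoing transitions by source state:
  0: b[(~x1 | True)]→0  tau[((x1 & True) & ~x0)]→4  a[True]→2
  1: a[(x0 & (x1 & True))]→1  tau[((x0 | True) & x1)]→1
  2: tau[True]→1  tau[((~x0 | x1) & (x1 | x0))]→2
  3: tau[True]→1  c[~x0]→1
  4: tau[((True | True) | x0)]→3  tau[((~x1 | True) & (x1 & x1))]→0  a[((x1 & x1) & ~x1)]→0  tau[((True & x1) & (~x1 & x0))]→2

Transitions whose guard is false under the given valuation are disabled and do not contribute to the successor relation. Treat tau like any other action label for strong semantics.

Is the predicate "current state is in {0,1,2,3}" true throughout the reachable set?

Allowed set {0,1,2,3}
R = {0,1,2}
  0: safe
  1: safe
  2: safe

Answer: INVARIANT HOLDS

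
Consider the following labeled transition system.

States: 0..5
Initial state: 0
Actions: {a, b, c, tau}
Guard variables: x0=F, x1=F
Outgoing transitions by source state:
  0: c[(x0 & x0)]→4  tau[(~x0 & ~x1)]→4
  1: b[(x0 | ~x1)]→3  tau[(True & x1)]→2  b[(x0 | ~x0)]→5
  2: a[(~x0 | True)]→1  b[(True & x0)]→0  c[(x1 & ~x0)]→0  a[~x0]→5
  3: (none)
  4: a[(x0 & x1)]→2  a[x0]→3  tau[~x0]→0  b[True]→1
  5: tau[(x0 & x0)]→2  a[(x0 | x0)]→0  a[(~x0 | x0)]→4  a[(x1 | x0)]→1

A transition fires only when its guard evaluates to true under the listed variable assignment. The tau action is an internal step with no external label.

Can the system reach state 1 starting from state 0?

Answer: REACHABLE

Trace:
8 transition(s) survive guard evaluation.
depth 0: {0}
depth 1: {4}  total {0,4}
depth 2: {1}  total {0,1,4}
depth 3: {3,5}  total {0,1,3,4,5}
Reachable = {0,1,3,4,5}
trace reaching 1: tau·b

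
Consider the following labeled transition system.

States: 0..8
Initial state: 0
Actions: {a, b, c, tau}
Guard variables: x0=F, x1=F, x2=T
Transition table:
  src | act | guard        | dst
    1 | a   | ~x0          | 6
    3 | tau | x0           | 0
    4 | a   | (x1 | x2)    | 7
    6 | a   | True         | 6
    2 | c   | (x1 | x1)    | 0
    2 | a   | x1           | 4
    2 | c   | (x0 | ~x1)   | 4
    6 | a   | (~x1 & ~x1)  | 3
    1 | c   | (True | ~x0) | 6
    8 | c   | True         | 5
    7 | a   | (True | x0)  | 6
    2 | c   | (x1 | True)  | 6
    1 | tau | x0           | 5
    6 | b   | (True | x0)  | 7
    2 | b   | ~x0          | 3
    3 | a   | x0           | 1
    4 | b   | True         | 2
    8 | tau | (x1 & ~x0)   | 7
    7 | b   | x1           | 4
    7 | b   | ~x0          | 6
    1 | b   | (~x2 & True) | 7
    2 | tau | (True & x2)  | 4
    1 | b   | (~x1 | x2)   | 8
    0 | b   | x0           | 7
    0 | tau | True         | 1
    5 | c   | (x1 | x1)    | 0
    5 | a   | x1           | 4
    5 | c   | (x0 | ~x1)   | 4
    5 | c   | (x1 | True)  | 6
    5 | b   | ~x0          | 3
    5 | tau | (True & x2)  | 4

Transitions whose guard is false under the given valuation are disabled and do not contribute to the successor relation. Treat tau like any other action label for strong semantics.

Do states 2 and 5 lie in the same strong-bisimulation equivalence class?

Bisimulation quotient by refinement:
  π0 = {{0,1,2,3,4,5,6,7,8}}
  π1 = {{0},{1},{2,5},{3},{4,6,7},{8}}
  π2 = {{0},{1},{2,5},{3},{4},{6},{7},{8}}
Fixed point at round 3; 8 class(es).
2∈{2,5}, 5∈{2,5}

Answer: BISIMILAR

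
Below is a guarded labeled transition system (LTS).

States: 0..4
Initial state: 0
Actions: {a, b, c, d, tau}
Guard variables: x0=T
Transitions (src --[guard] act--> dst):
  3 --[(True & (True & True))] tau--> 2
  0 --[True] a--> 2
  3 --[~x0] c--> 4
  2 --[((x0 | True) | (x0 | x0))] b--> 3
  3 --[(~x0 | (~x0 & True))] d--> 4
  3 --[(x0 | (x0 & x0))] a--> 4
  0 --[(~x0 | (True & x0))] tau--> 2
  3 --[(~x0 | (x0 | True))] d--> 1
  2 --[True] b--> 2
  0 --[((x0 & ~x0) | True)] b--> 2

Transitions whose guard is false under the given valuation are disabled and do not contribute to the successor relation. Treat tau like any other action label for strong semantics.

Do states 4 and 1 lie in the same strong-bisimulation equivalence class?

Refine partition for ~:
  π0 = {{0,1,2,3,4}}
  π1 = {{0},{1,4},{2},{3}}
stable after 2 split(s): 4 block(s)
[4]={1,4}  [1]={1,4}

Answer: BISIMILAR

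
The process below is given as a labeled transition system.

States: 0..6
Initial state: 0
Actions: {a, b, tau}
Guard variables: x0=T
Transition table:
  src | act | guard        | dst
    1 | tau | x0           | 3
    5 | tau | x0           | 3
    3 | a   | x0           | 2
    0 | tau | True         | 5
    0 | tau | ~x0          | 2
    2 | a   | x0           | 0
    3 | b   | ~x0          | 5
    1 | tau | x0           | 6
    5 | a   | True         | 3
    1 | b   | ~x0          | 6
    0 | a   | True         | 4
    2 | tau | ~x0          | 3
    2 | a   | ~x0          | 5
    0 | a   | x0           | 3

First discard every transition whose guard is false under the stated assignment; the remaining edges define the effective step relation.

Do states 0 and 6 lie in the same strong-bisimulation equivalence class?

Refine partition for ~:
  round 0: {{0,1,2,3,4,5,6}}
  round 1: {{0,5},{1},{2,3},{4,6}}
  round 2: {{0},{1},{2},{3},{4,6},{5}}
stable after 3 split(s): 6 block(s)
class of 0: {0}; class of 6: {4,6}

Answer: NOT BISIMILAR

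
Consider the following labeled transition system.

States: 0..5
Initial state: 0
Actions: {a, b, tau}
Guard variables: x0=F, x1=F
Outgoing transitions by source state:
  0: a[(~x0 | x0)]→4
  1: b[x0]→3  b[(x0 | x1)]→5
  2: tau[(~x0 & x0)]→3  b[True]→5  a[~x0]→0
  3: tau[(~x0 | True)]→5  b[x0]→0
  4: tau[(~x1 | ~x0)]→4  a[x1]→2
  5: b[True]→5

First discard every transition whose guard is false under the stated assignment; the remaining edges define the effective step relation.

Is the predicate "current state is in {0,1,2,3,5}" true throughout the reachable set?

Allowed set {0,1,2,3,5}
R = {0,4}
  0: ✓
  4: ✗ unsafe
reach 4 via a — violates

Answer: INVARIANT VIOLATED at state 4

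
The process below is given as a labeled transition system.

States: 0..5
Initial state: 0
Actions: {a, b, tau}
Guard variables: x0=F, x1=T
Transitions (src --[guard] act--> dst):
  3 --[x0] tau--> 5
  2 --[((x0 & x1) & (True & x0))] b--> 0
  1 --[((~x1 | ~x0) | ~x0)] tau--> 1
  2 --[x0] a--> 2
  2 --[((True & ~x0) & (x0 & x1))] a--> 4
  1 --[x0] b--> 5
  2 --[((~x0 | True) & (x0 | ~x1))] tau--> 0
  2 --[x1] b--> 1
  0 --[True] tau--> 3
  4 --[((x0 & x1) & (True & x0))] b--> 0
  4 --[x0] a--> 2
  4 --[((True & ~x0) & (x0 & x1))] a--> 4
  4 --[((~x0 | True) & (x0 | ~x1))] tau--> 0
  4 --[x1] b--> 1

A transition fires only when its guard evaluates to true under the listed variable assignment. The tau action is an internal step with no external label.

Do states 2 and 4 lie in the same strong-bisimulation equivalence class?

Refine partition for ~:
  P[0] = {{0,1,2,3,4,5}}
  P[1] = {{0,1},{2,4},{3,5}}
  P[2] = {{0},{1},{2,4},{3,5}}
stable after 3 split(s): 4 block(s)
class of 2: {2,4}; class of 4: {2,4}

Answer: BISIMILAR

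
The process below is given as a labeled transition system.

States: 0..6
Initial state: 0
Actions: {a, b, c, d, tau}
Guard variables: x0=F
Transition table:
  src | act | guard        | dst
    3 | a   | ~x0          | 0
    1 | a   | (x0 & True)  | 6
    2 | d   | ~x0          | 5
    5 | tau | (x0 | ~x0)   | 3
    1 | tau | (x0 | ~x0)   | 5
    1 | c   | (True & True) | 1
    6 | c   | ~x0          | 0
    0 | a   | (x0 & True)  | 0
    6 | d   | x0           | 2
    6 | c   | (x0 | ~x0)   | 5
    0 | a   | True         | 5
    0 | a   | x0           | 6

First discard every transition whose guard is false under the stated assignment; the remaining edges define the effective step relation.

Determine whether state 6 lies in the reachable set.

Guard filter leaves 8 enabled edge(s).
depth 0: {0}
depth 1: {5}  total {0,5}
depth 2: {3}  total {0,3,5}
Reach set: {0,3,5}

Answer: UNREACHABLE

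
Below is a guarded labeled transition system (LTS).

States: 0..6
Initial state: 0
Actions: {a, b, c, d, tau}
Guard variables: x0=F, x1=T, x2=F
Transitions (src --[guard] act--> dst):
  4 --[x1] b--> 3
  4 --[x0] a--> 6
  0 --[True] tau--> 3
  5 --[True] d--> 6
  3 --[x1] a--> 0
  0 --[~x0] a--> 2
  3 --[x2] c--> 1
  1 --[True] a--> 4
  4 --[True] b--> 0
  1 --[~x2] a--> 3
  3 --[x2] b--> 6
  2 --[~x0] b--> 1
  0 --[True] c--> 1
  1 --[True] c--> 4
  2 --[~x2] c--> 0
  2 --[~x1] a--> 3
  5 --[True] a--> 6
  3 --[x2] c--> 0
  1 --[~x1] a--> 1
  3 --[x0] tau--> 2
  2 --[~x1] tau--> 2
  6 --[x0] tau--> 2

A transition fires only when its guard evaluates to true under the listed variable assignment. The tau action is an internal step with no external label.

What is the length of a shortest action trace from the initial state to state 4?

Answer: 2

Trace:
Breadth-first toward 4:
  Layer 0: {0}
  Layer 1: {1,2,3}
  Layer 2: {4}
first hit 4 at d=2 via c·a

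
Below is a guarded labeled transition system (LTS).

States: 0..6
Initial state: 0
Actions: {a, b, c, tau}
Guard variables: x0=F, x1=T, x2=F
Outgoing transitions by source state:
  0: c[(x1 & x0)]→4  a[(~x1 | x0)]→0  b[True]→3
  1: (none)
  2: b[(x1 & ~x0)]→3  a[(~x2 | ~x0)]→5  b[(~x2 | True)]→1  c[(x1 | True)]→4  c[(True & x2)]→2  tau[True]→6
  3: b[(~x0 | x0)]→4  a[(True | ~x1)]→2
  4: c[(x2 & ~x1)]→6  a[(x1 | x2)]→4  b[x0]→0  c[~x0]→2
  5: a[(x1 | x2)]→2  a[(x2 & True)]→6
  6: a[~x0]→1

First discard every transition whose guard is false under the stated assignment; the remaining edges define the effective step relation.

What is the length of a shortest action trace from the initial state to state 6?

BFS to 6:
  L0 = {0}
  L1 = {3}
  L2 = {2,4}
  L3 = {1,5,6}
6 enters at depth 3; path b·a·tau

Answer: 3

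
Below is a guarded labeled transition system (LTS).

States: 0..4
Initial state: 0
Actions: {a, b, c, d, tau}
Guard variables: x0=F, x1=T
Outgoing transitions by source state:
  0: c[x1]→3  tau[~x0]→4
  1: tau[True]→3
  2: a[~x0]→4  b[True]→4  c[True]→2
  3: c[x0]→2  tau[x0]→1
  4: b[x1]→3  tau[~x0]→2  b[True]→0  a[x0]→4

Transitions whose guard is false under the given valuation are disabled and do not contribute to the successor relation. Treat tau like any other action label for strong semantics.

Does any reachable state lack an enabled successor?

R = {0,2,3,4}
  0: c→3  tau→4  [2 exit(s)]
  2: a→4  b→4  c→2  [3 exit(s)]
  3: ∅  [STUCK]
  4: b→0  b→3  tau→2  [3 exit(s)]
trace reaching 3: c

Answer: DEADLOCK at state 3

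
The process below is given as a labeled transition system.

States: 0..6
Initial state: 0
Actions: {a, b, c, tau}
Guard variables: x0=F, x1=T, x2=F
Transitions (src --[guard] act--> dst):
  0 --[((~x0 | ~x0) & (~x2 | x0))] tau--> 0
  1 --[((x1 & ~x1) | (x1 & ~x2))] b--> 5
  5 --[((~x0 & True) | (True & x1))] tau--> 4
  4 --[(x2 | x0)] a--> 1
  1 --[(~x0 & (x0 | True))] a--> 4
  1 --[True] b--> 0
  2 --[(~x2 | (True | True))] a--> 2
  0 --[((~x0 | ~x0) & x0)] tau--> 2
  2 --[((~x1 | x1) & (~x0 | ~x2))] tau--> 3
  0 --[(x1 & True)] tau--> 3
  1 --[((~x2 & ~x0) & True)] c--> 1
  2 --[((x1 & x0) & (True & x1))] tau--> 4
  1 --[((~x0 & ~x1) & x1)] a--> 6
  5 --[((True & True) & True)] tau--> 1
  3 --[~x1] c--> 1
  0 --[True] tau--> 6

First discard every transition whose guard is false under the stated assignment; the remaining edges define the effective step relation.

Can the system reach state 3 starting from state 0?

11 transition(s) survive guard evaluation.
Layer 0: {0}
Layer 1: {3,6}  now seen {0,3,6}
Reach set: {0,3,6}
witness 3: tau

Answer: REACHABLE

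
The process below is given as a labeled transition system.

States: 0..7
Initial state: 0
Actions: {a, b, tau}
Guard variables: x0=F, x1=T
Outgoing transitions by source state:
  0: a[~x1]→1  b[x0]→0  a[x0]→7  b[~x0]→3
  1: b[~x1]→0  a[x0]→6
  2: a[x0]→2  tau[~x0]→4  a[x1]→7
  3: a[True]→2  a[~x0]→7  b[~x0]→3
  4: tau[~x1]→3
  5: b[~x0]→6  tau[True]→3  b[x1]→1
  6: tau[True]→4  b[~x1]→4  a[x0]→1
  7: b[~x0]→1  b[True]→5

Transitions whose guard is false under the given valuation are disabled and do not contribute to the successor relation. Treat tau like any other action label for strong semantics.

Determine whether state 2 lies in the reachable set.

Answer: REACHABLE

Trace:
Guard filter leaves 12 enabled edge(s).
depth 0: {0}
depth 1: {3}  now seen {0,3}
depth 2: {2,7}  now seen {0,2,3,7}
depth 3: {1,4,5}  now seen {0,1,2,3,4,5,7}
depth 4: {6}  now seen {0,1,2,3,4,5,6,7}
Reach set: {0,1,2,3,4,5,6,7}
Path to 2: b·a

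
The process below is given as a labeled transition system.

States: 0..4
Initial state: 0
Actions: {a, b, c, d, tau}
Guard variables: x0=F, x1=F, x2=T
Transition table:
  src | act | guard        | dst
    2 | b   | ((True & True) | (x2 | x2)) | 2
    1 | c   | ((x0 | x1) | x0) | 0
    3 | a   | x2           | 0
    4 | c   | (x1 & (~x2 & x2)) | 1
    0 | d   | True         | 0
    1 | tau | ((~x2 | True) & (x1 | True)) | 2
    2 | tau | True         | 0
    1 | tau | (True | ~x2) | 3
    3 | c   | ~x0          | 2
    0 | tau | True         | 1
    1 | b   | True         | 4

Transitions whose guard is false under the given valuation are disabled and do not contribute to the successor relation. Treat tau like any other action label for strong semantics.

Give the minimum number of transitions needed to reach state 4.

Answer: 2

Trace:
Layered search for 4:
  Layer 0: {0}
  Layer 1: {1}
  Layer 2: {2,3,4}
depth(4)=2, e.g. tau·b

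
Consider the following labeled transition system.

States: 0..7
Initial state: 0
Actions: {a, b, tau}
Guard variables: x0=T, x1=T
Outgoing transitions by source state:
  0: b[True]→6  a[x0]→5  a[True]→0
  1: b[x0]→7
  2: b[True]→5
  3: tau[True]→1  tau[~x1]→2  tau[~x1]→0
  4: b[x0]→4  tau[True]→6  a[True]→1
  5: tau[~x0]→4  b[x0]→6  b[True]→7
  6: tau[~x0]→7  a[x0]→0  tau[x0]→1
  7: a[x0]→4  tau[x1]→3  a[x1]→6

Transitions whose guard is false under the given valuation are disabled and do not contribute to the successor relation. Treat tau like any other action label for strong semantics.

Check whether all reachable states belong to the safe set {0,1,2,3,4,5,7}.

Answer: INVARIANT VIOLATED at state 6

Trace:
Inv-set: {0,1,2,3,4,5,7}
R = {0,1,3,4,5,6,7}
  0: ✓
  1: ✓
  3: ✓
  4: ✓
  5: ✓
  6: ✗ unsafe
  7: ✓
counterexample path to 6: b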